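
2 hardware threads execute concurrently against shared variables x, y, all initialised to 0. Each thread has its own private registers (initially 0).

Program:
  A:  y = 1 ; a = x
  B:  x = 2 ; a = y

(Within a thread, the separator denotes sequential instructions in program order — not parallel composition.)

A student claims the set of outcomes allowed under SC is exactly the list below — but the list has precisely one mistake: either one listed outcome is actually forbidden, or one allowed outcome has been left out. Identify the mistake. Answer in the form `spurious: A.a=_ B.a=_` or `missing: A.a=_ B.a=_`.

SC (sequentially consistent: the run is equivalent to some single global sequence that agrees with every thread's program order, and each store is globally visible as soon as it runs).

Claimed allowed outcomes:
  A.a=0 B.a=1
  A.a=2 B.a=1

missing: A.a=2 B.a=0

outcome vector order: (A.a,B.a)
SC: 3 outcomes — {01, 20, 21}
SC∖claimed = {20}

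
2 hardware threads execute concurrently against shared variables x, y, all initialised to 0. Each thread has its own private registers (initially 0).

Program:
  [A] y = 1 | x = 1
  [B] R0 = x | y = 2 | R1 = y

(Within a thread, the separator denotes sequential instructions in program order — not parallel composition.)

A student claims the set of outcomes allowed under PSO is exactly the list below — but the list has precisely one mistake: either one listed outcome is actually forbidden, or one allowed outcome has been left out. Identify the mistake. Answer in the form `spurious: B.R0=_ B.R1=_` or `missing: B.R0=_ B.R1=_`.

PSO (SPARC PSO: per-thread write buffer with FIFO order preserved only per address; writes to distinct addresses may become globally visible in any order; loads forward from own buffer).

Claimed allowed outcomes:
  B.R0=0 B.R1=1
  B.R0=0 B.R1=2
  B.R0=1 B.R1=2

outcome vector order: (B.R0,B.R1)
under PSO → (0,1), (0,2), (1,1), (1,2)
PSO∖claimed = {(1,1)}

missing: B.R0=1 B.R1=1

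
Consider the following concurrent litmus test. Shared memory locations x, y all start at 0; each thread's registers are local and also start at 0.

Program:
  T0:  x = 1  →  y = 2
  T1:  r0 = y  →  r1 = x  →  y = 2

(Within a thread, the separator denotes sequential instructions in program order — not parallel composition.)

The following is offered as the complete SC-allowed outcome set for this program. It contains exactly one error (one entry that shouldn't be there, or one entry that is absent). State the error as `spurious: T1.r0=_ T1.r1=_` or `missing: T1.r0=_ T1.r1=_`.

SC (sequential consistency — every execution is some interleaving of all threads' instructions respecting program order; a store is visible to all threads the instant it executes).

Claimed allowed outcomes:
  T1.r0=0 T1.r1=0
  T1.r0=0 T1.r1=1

missing: T1.r0=2 T1.r1=1

outcome vector order: (T1.r0,T1.r1)
[SC] allowed = {0/0, 0/1, 2/1}
SC∖claimed = {2/1}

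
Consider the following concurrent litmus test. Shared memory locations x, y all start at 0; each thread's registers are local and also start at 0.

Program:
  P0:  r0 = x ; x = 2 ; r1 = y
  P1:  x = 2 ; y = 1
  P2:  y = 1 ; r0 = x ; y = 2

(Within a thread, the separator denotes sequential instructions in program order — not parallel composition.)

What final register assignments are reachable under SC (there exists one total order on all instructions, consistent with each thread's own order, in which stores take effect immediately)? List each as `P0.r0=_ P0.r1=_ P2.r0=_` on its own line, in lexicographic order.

P0.r0=0 P0.r1=0 P2.r0=2
P0.r0=0 P0.r1=1 P2.r0=0
P0.r0=0 P0.r1=1 P2.r0=2
P0.r0=0 P0.r1=2 P2.r0=0
P0.r0=0 P0.r1=2 P2.r0=2
P0.r0=2 P0.r1=0 P2.r0=2
P0.r0=2 P0.r1=1 P2.r0=0
P0.r0=2 P0.r1=1 P2.r0=2
P0.r0=2 P0.r1=2 P2.r0=0
P0.r0=2 P0.r1=2 P2.r0=2

outcome vector order: (P0.r0,P0.r1,P2.r0)
|SC outcomes| = 10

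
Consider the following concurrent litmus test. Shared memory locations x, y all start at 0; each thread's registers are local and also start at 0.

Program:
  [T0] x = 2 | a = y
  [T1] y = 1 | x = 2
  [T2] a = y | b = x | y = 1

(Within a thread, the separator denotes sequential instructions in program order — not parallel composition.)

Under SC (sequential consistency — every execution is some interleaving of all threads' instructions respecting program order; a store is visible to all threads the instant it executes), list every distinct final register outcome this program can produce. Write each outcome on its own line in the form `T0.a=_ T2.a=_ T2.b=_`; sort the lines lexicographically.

T0.a=0 T2.a=0 T2.b=0
T0.a=0 T2.a=0 T2.b=2
T0.a=0 T2.a=1 T2.b=2
T0.a=1 T2.a=0 T2.b=0
T0.a=1 T2.a=0 T2.b=2
T0.a=1 T2.a=1 T2.b=0
T0.a=1 T2.a=1 T2.b=2

outcome vector order: (T0.a,T2.a,T2.b)
|SC outcomes| = 7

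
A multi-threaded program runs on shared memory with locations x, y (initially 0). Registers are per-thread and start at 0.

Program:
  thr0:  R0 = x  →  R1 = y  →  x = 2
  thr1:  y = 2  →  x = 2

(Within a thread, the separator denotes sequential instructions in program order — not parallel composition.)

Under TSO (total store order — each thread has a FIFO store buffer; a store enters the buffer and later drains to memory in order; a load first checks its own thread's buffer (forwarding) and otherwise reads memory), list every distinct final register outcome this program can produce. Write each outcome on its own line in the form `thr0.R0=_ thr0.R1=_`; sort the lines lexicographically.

outcome vector order: (thr0.R0,thr0.R1)
|TSO outcomes| = 3

thr0.R0=0 thr0.R1=0
thr0.R0=0 thr0.R1=2
thr0.R0=2 thr0.R1=2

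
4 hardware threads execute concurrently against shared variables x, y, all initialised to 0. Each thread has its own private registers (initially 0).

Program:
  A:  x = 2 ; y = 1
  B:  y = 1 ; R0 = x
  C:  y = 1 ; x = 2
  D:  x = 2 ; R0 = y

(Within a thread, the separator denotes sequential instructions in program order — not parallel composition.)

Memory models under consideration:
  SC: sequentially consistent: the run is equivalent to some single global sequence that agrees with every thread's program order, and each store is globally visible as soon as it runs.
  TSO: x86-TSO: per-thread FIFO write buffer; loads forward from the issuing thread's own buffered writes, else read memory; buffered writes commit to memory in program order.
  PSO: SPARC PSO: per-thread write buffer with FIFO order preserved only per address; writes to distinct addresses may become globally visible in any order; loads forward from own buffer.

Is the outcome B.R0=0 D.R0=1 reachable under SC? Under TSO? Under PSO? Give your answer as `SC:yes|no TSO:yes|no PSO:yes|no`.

SC:yes TSO:yes PSO:yes

outcome vector order: (B.R0,D.R0)
under SC → 01 20 21
under TSO → 00 01 20 21
under PSO → 00 01 20 21
target 01 ∈ {SC,TSO,PSO}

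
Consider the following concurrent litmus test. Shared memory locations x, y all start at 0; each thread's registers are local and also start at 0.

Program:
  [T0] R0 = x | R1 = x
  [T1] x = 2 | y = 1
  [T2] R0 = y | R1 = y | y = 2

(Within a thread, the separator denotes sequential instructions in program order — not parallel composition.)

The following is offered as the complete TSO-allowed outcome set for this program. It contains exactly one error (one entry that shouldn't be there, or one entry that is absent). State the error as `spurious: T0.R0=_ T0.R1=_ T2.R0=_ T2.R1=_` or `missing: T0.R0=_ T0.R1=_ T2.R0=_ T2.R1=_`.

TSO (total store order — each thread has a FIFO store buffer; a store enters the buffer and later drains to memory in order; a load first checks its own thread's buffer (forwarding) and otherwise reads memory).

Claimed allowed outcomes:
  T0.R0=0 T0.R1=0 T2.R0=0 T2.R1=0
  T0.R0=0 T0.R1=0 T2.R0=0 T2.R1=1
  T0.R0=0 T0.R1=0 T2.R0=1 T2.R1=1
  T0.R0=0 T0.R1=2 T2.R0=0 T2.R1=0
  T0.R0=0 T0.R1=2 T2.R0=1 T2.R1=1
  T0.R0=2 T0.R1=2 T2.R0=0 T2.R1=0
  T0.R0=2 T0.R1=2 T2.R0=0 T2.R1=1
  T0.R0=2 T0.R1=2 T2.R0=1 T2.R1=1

outcome vector order: (T0.R0,T0.R1,T2.R0,T2.R1)
TSO (9): 0/0/0/0, 0/0/0/1, 0/0/1/1, 0/2/0/0, 0/2/0/1, 0/2/1/1, 2/2/0/0, 2/2/0/1, 2/2/1/1
TSO∖claimed = {0/2/0/1}

missing: T0.R0=0 T0.R1=2 T2.R0=0 T2.R1=1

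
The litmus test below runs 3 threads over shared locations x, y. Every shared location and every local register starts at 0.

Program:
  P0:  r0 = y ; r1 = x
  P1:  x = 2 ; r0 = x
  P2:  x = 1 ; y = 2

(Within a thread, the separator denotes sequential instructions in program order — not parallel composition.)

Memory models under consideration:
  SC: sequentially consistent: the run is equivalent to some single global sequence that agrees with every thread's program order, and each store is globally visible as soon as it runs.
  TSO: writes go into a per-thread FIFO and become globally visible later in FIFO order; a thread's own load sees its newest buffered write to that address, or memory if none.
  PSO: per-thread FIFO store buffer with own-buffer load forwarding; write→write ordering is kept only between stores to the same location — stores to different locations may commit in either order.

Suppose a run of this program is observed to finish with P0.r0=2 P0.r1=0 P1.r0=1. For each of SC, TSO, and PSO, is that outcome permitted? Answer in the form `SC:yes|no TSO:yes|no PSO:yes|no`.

SC:no TSO:no PSO:yes

outcome vector order: (P0.r0,P0.r1,P1.r0)
SC: 9 outcomes — {<0 0 1> <0 0 2> <0 1 1> <0 1 2> <0 2 1> <0 2 2> <2 1 1> <2 1 2> <2 2 2>}
TSO: 9 outcomes — {<0 0 1> <0 0 2> <0 1 1> <0 1 2> <0 2 1> <0 2 2> <2 1 1> <2 1 2> <2 2 2>}
PSO: 12 outcomes — {<0 0 1> <0 0 2> <0 1 1> <0 1 2> <0 2 1> <0 2 2> <2 0 1> <2 0 2> <2 1 1> <2 1 2> <2 2 1> <2 2 2>}
target <2 0 1> ∈ {PSO}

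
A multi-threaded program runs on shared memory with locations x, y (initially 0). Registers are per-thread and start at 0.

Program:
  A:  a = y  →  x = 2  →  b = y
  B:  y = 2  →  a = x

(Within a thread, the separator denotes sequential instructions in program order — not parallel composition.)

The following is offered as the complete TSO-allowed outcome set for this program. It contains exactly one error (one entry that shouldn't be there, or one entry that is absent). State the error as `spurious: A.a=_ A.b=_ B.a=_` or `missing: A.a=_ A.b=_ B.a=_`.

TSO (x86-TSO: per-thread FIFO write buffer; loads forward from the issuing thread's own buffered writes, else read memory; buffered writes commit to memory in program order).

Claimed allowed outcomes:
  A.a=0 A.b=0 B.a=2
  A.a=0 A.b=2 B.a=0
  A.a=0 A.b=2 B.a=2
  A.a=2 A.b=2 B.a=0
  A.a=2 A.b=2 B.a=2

outcome vector order: (A.a,A.b,B.a)
TSO: 6 outcomes — {0/0/0 0/0/2 0/2/0 0/2/2 2/2/0 2/2/2}
TSO∖claimed = {0/0/0}

missing: A.a=0 A.b=0 B.a=0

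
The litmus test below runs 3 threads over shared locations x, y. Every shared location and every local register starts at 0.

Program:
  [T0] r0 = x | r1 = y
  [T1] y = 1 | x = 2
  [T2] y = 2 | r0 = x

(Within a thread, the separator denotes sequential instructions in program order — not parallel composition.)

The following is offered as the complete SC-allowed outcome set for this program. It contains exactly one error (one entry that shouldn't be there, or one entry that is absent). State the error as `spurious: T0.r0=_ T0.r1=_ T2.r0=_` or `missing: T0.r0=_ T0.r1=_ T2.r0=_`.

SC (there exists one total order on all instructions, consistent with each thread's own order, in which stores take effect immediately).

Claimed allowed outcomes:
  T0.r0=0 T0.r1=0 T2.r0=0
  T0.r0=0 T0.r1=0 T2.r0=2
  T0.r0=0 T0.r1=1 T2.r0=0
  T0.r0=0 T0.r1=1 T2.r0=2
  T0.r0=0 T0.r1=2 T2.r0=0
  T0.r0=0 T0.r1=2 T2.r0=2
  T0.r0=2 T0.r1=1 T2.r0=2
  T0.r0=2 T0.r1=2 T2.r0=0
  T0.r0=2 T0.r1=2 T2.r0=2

outcome vector order: (T0.r0,T0.r1,T2.r0)
[SC] allowed = {<0 0 0>; <0 0 2>; <0 1 0>; <0 1 2>; <0 2 0>; <0 2 2>; <2 1 0>; <2 1 2>; <2 2 0>; <2 2 2>}
SC∖claimed = {<2 1 0>}

missing: T0.r0=2 T0.r1=1 T2.r0=0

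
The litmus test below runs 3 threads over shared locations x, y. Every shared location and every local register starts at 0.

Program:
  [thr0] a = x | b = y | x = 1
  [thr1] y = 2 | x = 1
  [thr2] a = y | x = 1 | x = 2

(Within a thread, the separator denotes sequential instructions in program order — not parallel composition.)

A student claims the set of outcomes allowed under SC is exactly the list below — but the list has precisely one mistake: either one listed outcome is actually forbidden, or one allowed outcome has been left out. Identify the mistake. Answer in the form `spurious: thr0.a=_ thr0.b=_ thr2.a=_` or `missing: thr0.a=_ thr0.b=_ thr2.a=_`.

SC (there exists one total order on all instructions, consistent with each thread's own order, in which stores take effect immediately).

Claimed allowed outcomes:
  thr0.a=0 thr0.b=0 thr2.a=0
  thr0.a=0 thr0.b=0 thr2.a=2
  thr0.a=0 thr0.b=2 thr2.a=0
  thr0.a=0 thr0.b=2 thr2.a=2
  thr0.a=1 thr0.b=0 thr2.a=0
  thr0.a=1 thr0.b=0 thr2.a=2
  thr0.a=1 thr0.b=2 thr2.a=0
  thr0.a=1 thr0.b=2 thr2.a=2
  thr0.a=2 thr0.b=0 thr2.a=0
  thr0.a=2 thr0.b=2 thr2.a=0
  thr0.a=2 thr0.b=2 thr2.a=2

outcome vector order: (thr0.a,thr0.b,thr2.a)
[SC] allowed = {000, 002, 020, 022, 100, 120, 122, 200, 220, 222}
claimed∖SC = {102}

spurious: thr0.a=1 thr0.b=0 thr2.a=2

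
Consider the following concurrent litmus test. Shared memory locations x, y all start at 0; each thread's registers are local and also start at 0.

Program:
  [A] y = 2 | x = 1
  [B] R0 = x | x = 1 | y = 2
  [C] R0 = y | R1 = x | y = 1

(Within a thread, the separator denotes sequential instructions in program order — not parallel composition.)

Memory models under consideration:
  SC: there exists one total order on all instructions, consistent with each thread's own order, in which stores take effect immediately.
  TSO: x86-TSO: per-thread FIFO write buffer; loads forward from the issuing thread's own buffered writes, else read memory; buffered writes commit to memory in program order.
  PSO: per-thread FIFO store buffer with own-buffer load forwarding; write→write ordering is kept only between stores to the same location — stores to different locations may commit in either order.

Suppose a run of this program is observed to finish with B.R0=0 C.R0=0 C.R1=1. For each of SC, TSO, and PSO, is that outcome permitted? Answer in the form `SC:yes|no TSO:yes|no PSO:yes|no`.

SC:yes TSO:yes PSO:yes

outcome vector order: (B.R0,C.R0,C.R1)
[SC] allowed = {000, 001, 020, 021, 100, 101, 120, 121}
[TSO] allowed = {000, 001, 020, 021, 100, 101, 120, 121}
[PSO] allowed = {000, 001, 020, 021, 100, 101, 120, 121}
target 001 ∈ {SC,TSO,PSO}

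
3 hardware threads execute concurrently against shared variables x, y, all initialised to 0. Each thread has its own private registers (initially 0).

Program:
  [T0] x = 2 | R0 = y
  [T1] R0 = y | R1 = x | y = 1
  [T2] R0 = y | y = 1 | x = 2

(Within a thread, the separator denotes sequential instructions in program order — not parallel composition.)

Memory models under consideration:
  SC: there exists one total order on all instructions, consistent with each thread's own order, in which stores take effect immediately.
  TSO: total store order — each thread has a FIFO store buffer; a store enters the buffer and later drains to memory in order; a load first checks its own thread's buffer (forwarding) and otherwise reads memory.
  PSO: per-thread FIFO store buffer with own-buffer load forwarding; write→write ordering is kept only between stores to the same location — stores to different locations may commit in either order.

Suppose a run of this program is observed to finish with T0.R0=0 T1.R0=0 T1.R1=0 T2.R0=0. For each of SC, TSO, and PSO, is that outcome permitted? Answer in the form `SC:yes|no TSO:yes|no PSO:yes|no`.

SC:yes TSO:yes PSO:yes

outcome vector order: (T0.R0,T1.R0,T1.R1,T2.R0)
SC (11): 0000, 0001, 0020, 0021, 0120, 1000, 1001, 1020, 1021, 1100, 1120
TSO (12): 0000, 0001, 0020, 0021, 0100, 0120, 1000, 1001, 1020, 1021, 1100, 1120
PSO (12): 0000, 0001, 0020, 0021, 0100, 0120, 1000, 1001, 1020, 1021, 1100, 1120
target 0000 ∈ {SC,TSO,PSO}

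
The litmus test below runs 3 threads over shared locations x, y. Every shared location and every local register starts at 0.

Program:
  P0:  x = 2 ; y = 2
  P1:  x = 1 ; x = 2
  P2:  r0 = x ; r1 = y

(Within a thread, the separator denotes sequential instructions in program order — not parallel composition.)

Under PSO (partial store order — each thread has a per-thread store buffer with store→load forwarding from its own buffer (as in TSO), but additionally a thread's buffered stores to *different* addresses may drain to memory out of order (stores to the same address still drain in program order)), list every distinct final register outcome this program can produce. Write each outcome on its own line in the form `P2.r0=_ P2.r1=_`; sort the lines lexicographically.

P2.r0=0 P2.r1=0
P2.r0=0 P2.r1=2
P2.r0=1 P2.r1=0
P2.r0=1 P2.r1=2
P2.r0=2 P2.r1=0
P2.r0=2 P2.r1=2

outcome vector order: (P2.r0,P2.r1)
|PSO outcomes| = 6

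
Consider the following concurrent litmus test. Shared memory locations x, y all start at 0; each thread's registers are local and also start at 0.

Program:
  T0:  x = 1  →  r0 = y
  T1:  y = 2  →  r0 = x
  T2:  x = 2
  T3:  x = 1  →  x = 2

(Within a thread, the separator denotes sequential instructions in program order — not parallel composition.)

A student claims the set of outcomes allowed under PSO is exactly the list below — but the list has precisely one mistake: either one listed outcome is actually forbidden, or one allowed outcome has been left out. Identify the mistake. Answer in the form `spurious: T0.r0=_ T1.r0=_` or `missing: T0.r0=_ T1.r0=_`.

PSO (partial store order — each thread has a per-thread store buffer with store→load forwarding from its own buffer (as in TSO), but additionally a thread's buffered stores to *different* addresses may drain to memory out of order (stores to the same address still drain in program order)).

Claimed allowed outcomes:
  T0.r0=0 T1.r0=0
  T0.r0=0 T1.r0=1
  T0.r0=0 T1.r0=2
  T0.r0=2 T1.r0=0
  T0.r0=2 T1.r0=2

missing: T0.r0=2 T1.r0=1

outcome vector order: (T0.r0,T1.r0)
PSO: 6 outcomes — {<0 0> <0 1> <0 2> <2 0> <2 1> <2 2>}
PSO∖claimed = {<2 1>}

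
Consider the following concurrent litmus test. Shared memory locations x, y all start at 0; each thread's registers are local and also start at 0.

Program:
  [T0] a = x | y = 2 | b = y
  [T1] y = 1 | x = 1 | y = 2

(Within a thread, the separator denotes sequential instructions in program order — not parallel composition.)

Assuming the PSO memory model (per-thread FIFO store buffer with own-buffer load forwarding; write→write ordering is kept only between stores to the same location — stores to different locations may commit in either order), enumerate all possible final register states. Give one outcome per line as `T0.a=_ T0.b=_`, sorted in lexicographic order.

outcome vector order: (T0.a,T0.b)
|PSO outcomes| = 4

T0.a=0 T0.b=1
T0.a=0 T0.b=2
T0.a=1 T0.b=1
T0.a=1 T0.b=2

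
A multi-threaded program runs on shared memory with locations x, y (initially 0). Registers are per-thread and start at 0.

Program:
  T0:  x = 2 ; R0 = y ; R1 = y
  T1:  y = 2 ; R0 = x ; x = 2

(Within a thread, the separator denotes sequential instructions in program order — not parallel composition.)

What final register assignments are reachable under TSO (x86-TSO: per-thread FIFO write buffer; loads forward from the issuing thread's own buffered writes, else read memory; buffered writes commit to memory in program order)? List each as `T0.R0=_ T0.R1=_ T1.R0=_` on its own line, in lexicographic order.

outcome vector order: (T0.R0,T0.R1,T1.R0)
|TSO outcomes| = 6

T0.R0=0 T0.R1=0 T1.R0=0
T0.R0=0 T0.R1=0 T1.R0=2
T0.R0=0 T0.R1=2 T1.R0=0
T0.R0=0 T0.R1=2 T1.R0=2
T0.R0=2 T0.R1=2 T1.R0=0
T0.R0=2 T0.R1=2 T1.R0=2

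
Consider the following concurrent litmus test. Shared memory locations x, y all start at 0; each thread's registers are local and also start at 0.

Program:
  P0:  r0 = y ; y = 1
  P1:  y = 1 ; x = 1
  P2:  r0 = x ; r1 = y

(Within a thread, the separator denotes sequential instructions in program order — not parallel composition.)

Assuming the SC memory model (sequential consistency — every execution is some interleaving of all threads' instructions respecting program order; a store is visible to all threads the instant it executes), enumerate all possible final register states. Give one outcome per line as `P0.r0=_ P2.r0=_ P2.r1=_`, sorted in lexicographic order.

outcome vector order: (P0.r0,P2.r0,P2.r1)
|SC outcomes| = 6

P0.r0=0 P2.r0=0 P2.r1=0
P0.r0=0 P2.r0=0 P2.r1=1
P0.r0=0 P2.r0=1 P2.r1=1
P0.r0=1 P2.r0=0 P2.r1=0
P0.r0=1 P2.r0=0 P2.r1=1
P0.r0=1 P2.r0=1 P2.r1=1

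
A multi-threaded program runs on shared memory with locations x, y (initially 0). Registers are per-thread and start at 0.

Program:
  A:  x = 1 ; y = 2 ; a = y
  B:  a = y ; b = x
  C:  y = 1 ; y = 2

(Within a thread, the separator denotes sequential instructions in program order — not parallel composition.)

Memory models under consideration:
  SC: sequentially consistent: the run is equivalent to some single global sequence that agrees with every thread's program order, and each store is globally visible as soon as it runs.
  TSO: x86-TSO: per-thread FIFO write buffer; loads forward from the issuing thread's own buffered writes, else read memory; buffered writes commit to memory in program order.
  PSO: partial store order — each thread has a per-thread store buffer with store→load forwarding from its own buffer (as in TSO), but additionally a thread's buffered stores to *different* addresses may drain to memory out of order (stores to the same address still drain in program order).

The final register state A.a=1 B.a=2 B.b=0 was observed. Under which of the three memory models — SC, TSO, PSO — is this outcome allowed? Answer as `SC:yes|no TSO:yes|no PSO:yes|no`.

SC:no TSO:no PSO:yes

outcome vector order: (A.a,B.a,B.b)
[SC] allowed = {(1,0,0) (1,0,1) (1,1,1) (1,2,1) (2,0,0) (2,0,1) (2,1,0) (2,1,1) (2,2,0) (2,2,1)}
[TSO] allowed = {(1,0,0) (1,0,1) (1,1,1) (1,2,1) (2,0,0) (2,0,1) (2,1,0) (2,1,1) (2,2,0) (2,2,1)}
[PSO] allowed = {(1,0,0) (1,0,1) (1,1,0) (1,1,1) (1,2,0) (1,2,1) (2,0,0) (2,0,1) (2,1,0) (2,1,1) (2,2,0) (2,2,1)}
target (1,2,0) ∈ {PSO}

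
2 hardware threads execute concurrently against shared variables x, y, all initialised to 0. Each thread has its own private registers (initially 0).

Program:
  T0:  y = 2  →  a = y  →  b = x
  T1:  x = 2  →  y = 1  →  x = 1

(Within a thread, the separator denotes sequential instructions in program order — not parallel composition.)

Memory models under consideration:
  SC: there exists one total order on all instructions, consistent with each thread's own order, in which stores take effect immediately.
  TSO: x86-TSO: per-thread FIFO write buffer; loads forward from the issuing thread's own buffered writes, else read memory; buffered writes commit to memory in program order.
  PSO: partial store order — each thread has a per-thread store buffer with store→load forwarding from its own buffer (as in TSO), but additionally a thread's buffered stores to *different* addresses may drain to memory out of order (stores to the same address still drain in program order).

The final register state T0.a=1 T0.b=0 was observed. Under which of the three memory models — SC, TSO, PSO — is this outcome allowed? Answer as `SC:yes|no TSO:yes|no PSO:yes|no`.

outcome vector order: (T0.a,T0.b)
SC (5): <1 1>, <1 2>, <2 0>, <2 1>, <2 2>
TSO (5): <1 1>, <1 2>, <2 0>, <2 1>, <2 2>
PSO (6): <1 0>, <1 1>, <1 2>, <2 0>, <2 1>, <2 2>
target <1 0> ∈ {PSO}

SC:no TSO:no PSO:yes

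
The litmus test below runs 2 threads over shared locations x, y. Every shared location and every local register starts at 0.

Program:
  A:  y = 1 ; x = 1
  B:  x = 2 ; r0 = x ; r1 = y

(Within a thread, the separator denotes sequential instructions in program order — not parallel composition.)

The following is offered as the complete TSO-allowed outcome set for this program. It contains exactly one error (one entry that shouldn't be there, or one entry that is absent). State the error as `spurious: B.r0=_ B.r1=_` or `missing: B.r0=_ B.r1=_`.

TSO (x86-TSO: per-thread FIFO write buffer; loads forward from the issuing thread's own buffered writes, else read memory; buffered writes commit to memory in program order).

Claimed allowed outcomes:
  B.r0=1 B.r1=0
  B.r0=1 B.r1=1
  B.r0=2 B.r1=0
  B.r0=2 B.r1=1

spurious: B.r0=1 B.r1=0

outcome vector order: (B.r0,B.r1)
[TSO] allowed = {1/1; 2/0; 2/1}
claimed∖TSO = {1/0}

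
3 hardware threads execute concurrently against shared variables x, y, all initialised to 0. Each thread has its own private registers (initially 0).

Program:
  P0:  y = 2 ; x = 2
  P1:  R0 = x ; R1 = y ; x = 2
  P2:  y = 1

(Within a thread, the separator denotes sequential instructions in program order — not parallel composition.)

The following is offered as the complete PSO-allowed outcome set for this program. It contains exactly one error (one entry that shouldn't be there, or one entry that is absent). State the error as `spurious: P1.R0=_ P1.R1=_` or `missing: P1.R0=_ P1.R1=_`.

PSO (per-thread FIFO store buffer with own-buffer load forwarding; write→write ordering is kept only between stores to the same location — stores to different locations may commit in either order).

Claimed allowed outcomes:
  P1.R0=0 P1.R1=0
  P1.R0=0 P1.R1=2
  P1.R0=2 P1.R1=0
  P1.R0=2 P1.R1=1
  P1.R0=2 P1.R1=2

outcome vector order: (P1.R0,P1.R1)
under PSO → 0/0; 0/1; 0/2; 2/0; 2/1; 2/2
PSO∖claimed = {0/1}

missing: P1.R0=0 P1.R1=1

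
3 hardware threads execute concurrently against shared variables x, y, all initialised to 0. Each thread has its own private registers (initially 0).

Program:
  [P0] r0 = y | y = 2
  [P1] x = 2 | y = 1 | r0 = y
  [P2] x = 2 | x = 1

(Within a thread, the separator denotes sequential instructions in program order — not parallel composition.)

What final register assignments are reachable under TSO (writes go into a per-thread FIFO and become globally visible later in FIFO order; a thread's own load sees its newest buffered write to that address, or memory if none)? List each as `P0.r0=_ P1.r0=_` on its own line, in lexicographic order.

outcome vector order: (P0.r0,P1.r0)
|TSO outcomes| = 4

P0.r0=0 P1.r0=1
P0.r0=0 P1.r0=2
P0.r0=1 P1.r0=1
P0.r0=1 P1.r0=2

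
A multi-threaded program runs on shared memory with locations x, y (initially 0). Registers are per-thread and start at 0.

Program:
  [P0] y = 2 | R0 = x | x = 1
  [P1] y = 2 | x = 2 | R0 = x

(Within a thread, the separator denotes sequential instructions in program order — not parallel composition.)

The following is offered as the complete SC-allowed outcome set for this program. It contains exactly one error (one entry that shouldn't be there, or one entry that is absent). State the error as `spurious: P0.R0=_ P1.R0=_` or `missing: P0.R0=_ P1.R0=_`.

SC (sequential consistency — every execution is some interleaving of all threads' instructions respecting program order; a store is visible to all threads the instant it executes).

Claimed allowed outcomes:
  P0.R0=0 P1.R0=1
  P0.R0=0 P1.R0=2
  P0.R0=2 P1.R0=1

outcome vector order: (P0.R0,P1.R0)
[SC] allowed = {(0,1); (0,2); (2,1); (2,2)}
SC∖claimed = {(2,2)}

missing: P0.R0=2 P1.R0=2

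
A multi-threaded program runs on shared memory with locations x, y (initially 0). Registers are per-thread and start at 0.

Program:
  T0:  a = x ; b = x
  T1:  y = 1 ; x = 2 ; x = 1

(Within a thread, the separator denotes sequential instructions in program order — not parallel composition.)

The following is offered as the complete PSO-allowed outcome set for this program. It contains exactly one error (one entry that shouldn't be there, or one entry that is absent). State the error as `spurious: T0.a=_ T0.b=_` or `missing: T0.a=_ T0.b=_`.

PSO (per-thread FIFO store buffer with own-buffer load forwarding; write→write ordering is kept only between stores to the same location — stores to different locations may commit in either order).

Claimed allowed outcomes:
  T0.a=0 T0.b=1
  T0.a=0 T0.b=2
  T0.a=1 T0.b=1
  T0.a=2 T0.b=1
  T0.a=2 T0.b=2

outcome vector order: (T0.a,T0.b)
PSO: 6 outcomes — {00; 01; 02; 11; 21; 22}
PSO∖claimed = {00}

missing: T0.a=0 T0.b=0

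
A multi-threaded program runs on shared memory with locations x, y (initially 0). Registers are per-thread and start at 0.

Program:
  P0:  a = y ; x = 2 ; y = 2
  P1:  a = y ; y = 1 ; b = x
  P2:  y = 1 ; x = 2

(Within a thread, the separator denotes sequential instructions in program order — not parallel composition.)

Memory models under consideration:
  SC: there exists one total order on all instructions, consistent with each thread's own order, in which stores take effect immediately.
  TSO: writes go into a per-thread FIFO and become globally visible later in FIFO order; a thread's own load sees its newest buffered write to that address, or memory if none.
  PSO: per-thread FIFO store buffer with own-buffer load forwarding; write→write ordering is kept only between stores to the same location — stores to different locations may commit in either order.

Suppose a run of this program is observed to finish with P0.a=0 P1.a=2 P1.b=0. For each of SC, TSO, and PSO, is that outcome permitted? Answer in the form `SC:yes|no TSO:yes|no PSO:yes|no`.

SC:no TSO:no PSO:yes

outcome vector order: (P0.a,P1.a,P1.b)
[SC] allowed = {<0 0 0> <0 0 2> <0 1 0> <0 1 2> <0 2 2> <1 0 0> <1 0 2> <1 1 0> <1 1 2> <1 2 2>}
[TSO] allowed = {<0 0 0> <0 0 2> <0 1 0> <0 1 2> <0 2 2> <1 0 0> <1 0 2> <1 1 0> <1 1 2> <1 2 2>}
[PSO] allowed = {<0 0 0> <0 0 2> <0 1 0> <0 1 2> <0 2 0> <0 2 2> <1 0 0> <1 0 2> <1 1 0> <1 1 2> <1 2 0> <1 2 2>}
target <0 2 0> ∈ {PSO}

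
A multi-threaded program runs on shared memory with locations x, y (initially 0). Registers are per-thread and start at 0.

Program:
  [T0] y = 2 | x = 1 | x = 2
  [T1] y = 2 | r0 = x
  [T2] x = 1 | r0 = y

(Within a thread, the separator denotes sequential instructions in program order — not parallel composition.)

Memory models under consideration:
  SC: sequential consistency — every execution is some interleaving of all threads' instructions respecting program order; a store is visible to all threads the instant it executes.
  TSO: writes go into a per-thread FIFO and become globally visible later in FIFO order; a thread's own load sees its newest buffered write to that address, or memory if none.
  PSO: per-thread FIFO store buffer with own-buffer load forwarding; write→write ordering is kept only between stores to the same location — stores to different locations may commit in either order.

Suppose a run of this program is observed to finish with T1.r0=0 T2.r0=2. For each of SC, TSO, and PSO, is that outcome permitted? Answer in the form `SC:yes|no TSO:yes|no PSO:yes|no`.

outcome vector order: (T1.r0,T2.r0)
SC (5): <0 2> <1 0> <1 2> <2 0> <2 2>
TSO (6): <0 0> <0 2> <1 0> <1 2> <2 0> <2 2>
PSO (6): <0 0> <0 2> <1 0> <1 2> <2 0> <2 2>
target <0 2> ∈ {SC,TSO,PSO}

SC:yes TSO:yes PSO:yes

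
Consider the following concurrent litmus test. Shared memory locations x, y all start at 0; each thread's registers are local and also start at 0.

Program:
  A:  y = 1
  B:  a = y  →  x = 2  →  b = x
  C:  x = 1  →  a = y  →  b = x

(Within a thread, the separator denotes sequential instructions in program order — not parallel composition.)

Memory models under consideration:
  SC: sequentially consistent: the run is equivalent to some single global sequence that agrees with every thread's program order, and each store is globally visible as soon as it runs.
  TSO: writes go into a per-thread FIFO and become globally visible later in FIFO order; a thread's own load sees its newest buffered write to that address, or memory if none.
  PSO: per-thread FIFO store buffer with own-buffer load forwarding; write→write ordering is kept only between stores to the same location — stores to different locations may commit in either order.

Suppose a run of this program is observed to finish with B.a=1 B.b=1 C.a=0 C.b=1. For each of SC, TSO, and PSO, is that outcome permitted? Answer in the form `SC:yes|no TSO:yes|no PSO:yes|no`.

SC:no TSO:yes PSO:yes

outcome vector order: (B.a,B.b,C.a,C.b)
under SC → (0,1,0,1); (0,1,1,1); (0,2,0,1); (0,2,0,2); (0,2,1,1); (0,2,1,2); (1,1,1,1); (1,2,0,1); (1,2,0,2); (1,2,1,1); (1,2,1,2)
under TSO → (0,1,0,1); (0,1,1,1); (0,2,0,1); (0,2,0,2); (0,2,1,1); (0,2,1,2); (1,1,0,1); (1,1,1,1); (1,2,0,1); (1,2,0,2); (1,2,1,1); (1,2,1,2)
under PSO → (0,1,0,1); (0,1,1,1); (0,2,0,1); (0,2,0,2); (0,2,1,1); (0,2,1,2); (1,1,0,1); (1,1,1,1); (1,2,0,1); (1,2,0,2); (1,2,1,1); (1,2,1,2)
target (1,1,0,1) ∈ {TSO,PSO}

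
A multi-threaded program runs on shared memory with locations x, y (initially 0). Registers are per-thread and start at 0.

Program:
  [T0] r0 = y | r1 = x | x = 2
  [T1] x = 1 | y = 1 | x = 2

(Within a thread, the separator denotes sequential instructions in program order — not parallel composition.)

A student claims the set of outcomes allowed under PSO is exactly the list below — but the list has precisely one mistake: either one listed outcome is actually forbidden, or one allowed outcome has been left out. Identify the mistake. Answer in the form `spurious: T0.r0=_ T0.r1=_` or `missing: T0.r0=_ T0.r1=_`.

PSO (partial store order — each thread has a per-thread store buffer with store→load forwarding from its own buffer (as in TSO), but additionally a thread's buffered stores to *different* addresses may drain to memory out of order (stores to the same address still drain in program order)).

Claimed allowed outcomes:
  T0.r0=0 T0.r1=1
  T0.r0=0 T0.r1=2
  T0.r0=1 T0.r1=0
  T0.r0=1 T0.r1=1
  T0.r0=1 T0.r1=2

missing: T0.r0=0 T0.r1=0

outcome vector order: (T0.r0,T0.r1)
PSO (6): (0,0), (0,1), (0,2), (1,0), (1,1), (1,2)
PSO∖claimed = {(0,0)}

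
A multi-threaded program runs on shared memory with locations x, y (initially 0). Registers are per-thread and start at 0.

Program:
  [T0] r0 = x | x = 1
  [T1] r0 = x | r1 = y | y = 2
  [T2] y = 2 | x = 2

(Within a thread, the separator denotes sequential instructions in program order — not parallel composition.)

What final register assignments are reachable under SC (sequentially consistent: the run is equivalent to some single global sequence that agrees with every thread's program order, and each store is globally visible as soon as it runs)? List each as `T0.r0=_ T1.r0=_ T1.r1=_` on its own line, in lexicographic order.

T0.r0=0 T1.r0=0 T1.r1=0
T0.r0=0 T1.r0=0 T1.r1=2
T0.r0=0 T1.r0=1 T1.r1=0
T0.r0=0 T1.r0=1 T1.r1=2
T0.r0=0 T1.r0=2 T1.r1=2
T0.r0=2 T1.r0=0 T1.r1=0
T0.r0=2 T1.r0=0 T1.r1=2
T0.r0=2 T1.r0=1 T1.r1=2
T0.r0=2 T1.r0=2 T1.r1=2

outcome vector order: (T0.r0,T1.r0,T1.r1)
|SC outcomes| = 9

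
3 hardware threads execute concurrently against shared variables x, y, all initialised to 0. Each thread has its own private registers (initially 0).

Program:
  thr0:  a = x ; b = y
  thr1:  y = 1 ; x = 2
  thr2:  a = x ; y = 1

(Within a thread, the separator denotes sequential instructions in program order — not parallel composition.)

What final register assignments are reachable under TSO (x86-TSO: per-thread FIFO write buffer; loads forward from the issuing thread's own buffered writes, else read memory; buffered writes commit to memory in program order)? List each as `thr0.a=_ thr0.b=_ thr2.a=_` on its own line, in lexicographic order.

thr0.a=0 thr0.b=0 thr2.a=0
thr0.a=0 thr0.b=0 thr2.a=2
thr0.a=0 thr0.b=1 thr2.a=0
thr0.a=0 thr0.b=1 thr2.a=2
thr0.a=2 thr0.b=1 thr2.a=0
thr0.a=2 thr0.b=1 thr2.a=2

outcome vector order: (thr0.a,thr0.b,thr2.a)
|TSO outcomes| = 6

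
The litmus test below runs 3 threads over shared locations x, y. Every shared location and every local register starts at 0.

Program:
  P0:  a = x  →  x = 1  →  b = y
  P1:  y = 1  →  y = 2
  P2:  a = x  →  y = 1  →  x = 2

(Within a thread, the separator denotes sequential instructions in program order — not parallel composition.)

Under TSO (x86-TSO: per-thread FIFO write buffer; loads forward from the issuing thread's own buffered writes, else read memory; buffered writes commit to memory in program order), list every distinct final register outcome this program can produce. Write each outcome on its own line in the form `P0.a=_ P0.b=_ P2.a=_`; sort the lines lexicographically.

outcome vector order: (P0.a,P0.b,P2.a)
|TSO outcomes| = 8

P0.a=0 P0.b=0 P2.a=0
P0.a=0 P0.b=0 P2.a=1
P0.a=0 P0.b=1 P2.a=0
P0.a=0 P0.b=1 P2.a=1
P0.a=0 P0.b=2 P2.a=0
P0.a=0 P0.b=2 P2.a=1
P0.a=2 P0.b=1 P2.a=0
P0.a=2 P0.b=2 P2.a=0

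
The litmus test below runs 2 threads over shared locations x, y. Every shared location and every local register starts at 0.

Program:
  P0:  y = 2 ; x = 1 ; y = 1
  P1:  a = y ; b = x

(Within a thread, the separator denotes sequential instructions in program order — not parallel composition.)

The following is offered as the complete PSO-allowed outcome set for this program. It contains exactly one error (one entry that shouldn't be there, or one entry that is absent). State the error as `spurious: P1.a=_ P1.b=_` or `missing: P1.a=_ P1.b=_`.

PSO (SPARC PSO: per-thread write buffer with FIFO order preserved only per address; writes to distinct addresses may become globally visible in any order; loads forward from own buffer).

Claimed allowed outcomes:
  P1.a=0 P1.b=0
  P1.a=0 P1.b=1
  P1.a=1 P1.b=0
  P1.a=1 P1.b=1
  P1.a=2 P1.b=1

outcome vector order: (P1.a,P1.b)
PSO (6): <0 0>; <0 1>; <1 0>; <1 1>; <2 0>; <2 1>
PSO∖claimed = {<2 0>}

missing: P1.a=2 P1.b=0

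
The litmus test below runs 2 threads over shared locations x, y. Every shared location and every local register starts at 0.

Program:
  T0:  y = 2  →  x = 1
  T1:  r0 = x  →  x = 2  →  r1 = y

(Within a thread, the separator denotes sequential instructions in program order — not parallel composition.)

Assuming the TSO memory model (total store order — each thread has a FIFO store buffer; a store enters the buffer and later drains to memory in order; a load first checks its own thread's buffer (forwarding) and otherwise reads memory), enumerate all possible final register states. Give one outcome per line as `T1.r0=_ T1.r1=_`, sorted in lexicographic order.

T1.r0=0 T1.r1=0
T1.r0=0 T1.r1=2
T1.r0=1 T1.r1=2

outcome vector order: (T1.r0,T1.r1)
|TSO outcomes| = 3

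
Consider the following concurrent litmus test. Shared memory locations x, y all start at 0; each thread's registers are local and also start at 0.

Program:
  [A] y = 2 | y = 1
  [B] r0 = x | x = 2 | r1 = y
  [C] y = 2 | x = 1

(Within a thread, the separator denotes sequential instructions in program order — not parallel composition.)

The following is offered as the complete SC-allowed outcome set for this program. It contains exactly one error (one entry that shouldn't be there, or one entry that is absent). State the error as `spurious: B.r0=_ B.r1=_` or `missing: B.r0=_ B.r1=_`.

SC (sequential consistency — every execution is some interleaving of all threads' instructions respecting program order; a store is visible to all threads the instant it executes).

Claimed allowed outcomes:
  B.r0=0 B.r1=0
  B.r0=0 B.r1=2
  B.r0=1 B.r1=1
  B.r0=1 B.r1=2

outcome vector order: (B.r0,B.r1)
SC: 5 outcomes — {<0 0>; <0 1>; <0 2>; <1 1>; <1 2>}
SC∖claimed = {<0 1>}

missing: B.r0=0 B.r1=1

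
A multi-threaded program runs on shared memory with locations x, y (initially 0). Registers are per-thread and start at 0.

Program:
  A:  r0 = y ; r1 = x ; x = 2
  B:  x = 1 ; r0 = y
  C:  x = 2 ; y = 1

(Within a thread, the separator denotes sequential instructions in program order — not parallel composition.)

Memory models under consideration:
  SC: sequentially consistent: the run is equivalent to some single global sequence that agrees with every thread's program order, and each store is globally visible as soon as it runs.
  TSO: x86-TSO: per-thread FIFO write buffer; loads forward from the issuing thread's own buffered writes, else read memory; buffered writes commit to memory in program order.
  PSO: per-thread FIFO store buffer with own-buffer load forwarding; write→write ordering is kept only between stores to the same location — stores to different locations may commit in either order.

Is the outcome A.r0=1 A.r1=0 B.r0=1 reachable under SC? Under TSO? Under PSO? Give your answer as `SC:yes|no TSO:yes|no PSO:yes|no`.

SC:no TSO:no PSO:yes

outcome vector order: (A.r0,A.r1,B.r0)
SC (10): (0,0,0), (0,0,1), (0,1,0), (0,1,1), (0,2,0), (0,2,1), (1,1,0), (1,1,1), (1,2,0), (1,2,1)
TSO (10): (0,0,0), (0,0,1), (0,1,0), (0,1,1), (0,2,0), (0,2,1), (1,1,0), (1,1,1), (1,2,0), (1,2,1)
PSO (12): (0,0,0), (0,0,1), (0,1,0), (0,1,1), (0,2,0), (0,2,1), (1,0,0), (1,0,1), (1,1,0), (1,1,1), (1,2,0), (1,2,1)
target (1,0,1) ∈ {PSO}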